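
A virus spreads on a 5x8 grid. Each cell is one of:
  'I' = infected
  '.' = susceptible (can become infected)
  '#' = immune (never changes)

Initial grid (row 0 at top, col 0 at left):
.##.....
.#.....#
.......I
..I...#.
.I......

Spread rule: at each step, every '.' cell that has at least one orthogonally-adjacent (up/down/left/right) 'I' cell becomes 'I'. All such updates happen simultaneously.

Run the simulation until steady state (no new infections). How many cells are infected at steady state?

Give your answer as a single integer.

Answer: 35

Derivation:
Step 0 (initial): 3 infected
Step 1: +7 new -> 10 infected
Step 2: +9 new -> 19 infected
Step 3: +8 new -> 27 infected
Step 4: +6 new -> 33 infected
Step 5: +2 new -> 35 infected
Step 6: +0 new -> 35 infected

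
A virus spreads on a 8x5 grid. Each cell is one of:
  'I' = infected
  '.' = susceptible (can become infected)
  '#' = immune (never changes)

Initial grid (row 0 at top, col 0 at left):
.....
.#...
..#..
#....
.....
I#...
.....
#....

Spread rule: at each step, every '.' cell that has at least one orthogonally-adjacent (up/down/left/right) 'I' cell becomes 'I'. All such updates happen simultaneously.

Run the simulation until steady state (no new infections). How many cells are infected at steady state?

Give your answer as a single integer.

Step 0 (initial): 1 infected
Step 1: +2 new -> 3 infected
Step 2: +2 new -> 5 infected
Step 3: +4 new -> 9 infected
Step 4: +6 new -> 15 infected
Step 5: +6 new -> 21 infected
Step 6: +5 new -> 26 infected
Step 7: +3 new -> 29 infected
Step 8: +4 new -> 33 infected
Step 9: +2 new -> 35 infected
Step 10: +0 new -> 35 infected

Answer: 35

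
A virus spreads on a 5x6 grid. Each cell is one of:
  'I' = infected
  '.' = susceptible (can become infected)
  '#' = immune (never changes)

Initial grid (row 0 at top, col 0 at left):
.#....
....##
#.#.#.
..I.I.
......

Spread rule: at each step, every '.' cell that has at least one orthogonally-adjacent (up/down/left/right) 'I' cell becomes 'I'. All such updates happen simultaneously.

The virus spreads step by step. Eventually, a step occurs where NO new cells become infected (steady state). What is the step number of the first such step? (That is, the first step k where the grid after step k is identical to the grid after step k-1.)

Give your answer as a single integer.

Answer: 7

Derivation:
Step 0 (initial): 2 infected
Step 1: +5 new -> 7 infected
Step 2: +7 new -> 14 infected
Step 3: +3 new -> 17 infected
Step 4: +3 new -> 20 infected
Step 5: +3 new -> 23 infected
Step 6: +1 new -> 24 infected
Step 7: +0 new -> 24 infected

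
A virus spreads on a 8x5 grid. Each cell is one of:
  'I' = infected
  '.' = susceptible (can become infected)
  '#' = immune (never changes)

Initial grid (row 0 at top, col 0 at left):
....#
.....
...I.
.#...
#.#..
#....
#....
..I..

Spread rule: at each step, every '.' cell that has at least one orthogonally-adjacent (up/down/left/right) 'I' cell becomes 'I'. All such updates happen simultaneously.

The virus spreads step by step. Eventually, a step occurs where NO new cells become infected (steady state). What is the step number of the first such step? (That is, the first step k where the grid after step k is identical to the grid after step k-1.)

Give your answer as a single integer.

Step 0 (initial): 2 infected
Step 1: +7 new -> 9 infected
Step 2: +12 new -> 21 infected
Step 3: +7 new -> 28 infected
Step 4: +5 new -> 33 infected
Step 5: +1 new -> 34 infected
Step 6: +0 new -> 34 infected

Answer: 6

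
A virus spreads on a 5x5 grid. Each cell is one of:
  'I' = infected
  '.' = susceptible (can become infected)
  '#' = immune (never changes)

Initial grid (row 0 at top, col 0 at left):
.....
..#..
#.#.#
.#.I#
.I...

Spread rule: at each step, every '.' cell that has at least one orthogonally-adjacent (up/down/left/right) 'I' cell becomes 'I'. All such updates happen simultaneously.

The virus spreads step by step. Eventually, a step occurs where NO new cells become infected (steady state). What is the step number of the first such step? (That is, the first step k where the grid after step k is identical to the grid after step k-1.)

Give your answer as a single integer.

Step 0 (initial): 2 infected
Step 1: +5 new -> 7 infected
Step 2: +3 new -> 10 infected
Step 3: +2 new -> 12 infected
Step 4: +2 new -> 14 infected
Step 5: +1 new -> 15 infected
Step 6: +2 new -> 17 infected
Step 7: +2 new -> 19 infected
Step 8: +0 new -> 19 infected

Answer: 8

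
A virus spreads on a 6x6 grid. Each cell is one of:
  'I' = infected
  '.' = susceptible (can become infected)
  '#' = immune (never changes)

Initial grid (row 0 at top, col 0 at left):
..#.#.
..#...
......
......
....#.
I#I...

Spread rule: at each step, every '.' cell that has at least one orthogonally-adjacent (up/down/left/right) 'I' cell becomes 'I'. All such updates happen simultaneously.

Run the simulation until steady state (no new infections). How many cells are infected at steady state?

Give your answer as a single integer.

Step 0 (initial): 2 infected
Step 1: +3 new -> 5 infected
Step 2: +5 new -> 10 infected
Step 3: +5 new -> 15 infected
Step 4: +5 new -> 20 infected
Step 5: +5 new -> 25 infected
Step 6: +4 new -> 29 infected
Step 7: +1 new -> 30 infected
Step 8: +1 new -> 31 infected
Step 9: +0 new -> 31 infected

Answer: 31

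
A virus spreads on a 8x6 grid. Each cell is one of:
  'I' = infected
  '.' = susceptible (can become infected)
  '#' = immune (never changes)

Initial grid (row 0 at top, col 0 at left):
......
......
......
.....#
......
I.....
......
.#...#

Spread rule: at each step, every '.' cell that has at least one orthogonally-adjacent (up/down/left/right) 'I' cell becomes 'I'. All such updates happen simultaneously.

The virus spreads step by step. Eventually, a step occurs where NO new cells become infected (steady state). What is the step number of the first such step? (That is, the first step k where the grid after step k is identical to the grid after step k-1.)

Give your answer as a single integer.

Answer: 11

Derivation:
Step 0 (initial): 1 infected
Step 1: +3 new -> 4 infected
Step 2: +5 new -> 9 infected
Step 3: +5 new -> 14 infected
Step 4: +7 new -> 21 infected
Step 5: +8 new -> 29 infected
Step 6: +7 new -> 36 infected
Step 7: +3 new -> 39 infected
Step 8: +3 new -> 42 infected
Step 9: +2 new -> 44 infected
Step 10: +1 new -> 45 infected
Step 11: +0 new -> 45 infected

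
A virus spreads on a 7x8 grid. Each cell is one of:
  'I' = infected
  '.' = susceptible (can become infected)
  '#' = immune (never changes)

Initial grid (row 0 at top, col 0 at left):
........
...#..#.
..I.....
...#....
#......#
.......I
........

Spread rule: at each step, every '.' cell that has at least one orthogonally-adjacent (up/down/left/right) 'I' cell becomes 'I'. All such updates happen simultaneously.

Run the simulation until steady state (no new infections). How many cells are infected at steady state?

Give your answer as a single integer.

Step 0 (initial): 2 infected
Step 1: +6 new -> 8 infected
Step 2: +9 new -> 17 infected
Step 3: +14 new -> 31 infected
Step 4: +11 new -> 42 infected
Step 5: +5 new -> 47 infected
Step 6: +3 new -> 50 infected
Step 7: +1 new -> 51 infected
Step 8: +0 new -> 51 infected

Answer: 51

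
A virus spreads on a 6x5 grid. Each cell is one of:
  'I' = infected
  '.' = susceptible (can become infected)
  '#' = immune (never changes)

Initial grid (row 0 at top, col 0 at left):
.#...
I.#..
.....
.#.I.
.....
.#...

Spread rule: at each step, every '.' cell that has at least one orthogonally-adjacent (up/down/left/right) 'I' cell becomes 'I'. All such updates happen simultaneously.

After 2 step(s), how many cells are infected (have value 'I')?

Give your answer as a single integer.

Answer: 17

Derivation:
Step 0 (initial): 2 infected
Step 1: +7 new -> 9 infected
Step 2: +8 new -> 17 infected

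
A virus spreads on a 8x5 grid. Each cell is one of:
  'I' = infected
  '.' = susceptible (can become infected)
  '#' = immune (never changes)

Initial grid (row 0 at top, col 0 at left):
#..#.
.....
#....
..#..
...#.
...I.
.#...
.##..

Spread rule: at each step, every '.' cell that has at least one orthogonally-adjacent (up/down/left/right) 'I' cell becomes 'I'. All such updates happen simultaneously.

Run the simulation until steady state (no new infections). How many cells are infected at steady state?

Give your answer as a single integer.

Step 0 (initial): 1 infected
Step 1: +3 new -> 4 infected
Step 2: +6 new -> 10 infected
Step 3: +4 new -> 14 infected
Step 4: +5 new -> 19 infected
Step 5: +5 new -> 24 infected
Step 6: +4 new -> 28 infected
Step 7: +3 new -> 31 infected
Step 8: +1 new -> 32 infected
Step 9: +0 new -> 32 infected

Answer: 32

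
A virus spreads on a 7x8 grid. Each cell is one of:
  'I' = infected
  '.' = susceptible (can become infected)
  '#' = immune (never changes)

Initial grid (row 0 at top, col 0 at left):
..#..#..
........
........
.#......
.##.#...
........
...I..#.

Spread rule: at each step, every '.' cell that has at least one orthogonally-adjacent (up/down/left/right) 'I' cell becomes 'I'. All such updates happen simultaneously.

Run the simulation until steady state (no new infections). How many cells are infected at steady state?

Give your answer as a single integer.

Answer: 49

Derivation:
Step 0 (initial): 1 infected
Step 1: +3 new -> 4 infected
Step 2: +5 new -> 9 infected
Step 3: +4 new -> 13 infected
Step 4: +6 new -> 19 infected
Step 5: +7 new -> 26 infected
Step 6: +9 new -> 35 infected
Step 7: +6 new -> 41 infected
Step 8: +4 new -> 45 infected
Step 9: +3 new -> 48 infected
Step 10: +1 new -> 49 infected
Step 11: +0 new -> 49 infected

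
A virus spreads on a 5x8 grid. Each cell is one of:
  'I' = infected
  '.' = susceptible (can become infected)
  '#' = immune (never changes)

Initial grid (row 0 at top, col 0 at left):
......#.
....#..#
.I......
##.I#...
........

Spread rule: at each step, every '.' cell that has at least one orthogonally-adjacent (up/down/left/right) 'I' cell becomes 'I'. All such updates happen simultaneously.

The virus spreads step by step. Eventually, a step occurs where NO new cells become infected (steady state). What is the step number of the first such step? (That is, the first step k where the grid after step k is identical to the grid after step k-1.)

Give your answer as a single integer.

Answer: 7

Derivation:
Step 0 (initial): 2 infected
Step 1: +6 new -> 8 infected
Step 2: +7 new -> 15 infected
Step 3: +6 new -> 21 infected
Step 4: +6 new -> 27 infected
Step 5: +5 new -> 32 infected
Step 6: +1 new -> 33 infected
Step 7: +0 new -> 33 infected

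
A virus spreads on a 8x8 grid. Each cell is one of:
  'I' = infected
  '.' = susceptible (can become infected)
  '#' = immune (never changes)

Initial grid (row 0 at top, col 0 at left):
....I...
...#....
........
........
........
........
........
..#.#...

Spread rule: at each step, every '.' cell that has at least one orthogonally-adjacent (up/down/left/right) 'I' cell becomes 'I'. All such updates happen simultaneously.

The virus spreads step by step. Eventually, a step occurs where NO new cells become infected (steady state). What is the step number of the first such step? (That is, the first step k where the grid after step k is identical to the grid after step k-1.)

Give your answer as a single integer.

Answer: 12

Derivation:
Step 0 (initial): 1 infected
Step 1: +3 new -> 4 infected
Step 2: +4 new -> 8 infected
Step 3: +7 new -> 15 infected
Step 4: +8 new -> 23 infected
Step 5: +8 new -> 31 infected
Step 6: +8 new -> 39 infected
Step 7: +7 new -> 46 infected
Step 8: +7 new -> 53 infected
Step 9: +4 new -> 57 infected
Step 10: +3 new -> 60 infected
Step 11: +1 new -> 61 infected
Step 12: +0 new -> 61 infected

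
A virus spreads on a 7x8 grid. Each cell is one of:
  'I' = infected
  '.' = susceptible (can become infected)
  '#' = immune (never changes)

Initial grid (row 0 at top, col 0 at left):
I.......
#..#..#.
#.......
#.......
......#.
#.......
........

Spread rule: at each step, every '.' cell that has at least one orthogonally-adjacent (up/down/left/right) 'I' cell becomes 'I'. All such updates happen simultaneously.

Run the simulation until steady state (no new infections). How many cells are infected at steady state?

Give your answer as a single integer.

Step 0 (initial): 1 infected
Step 1: +1 new -> 2 infected
Step 2: +2 new -> 4 infected
Step 3: +3 new -> 7 infected
Step 4: +3 new -> 10 infected
Step 5: +5 new -> 15 infected
Step 6: +7 new -> 22 infected
Step 7: +6 new -> 28 infected
Step 8: +7 new -> 35 infected
Step 9: +5 new -> 40 infected
Step 10: +3 new -> 43 infected
Step 11: +3 new -> 46 infected
Step 12: +2 new -> 48 infected
Step 13: +1 new -> 49 infected
Step 14: +0 new -> 49 infected

Answer: 49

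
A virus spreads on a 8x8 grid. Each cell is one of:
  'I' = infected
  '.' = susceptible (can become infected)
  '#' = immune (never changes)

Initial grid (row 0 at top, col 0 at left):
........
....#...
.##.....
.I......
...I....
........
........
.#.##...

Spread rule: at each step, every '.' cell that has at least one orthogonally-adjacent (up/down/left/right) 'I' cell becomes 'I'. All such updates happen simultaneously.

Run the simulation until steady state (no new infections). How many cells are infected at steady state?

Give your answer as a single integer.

Answer: 58

Derivation:
Step 0 (initial): 2 infected
Step 1: +7 new -> 9 infected
Step 2: +9 new -> 18 infected
Step 3: +10 new -> 28 infected
Step 4: +11 new -> 39 infected
Step 5: +10 new -> 49 infected
Step 6: +5 new -> 54 infected
Step 7: +3 new -> 57 infected
Step 8: +1 new -> 58 infected
Step 9: +0 new -> 58 infected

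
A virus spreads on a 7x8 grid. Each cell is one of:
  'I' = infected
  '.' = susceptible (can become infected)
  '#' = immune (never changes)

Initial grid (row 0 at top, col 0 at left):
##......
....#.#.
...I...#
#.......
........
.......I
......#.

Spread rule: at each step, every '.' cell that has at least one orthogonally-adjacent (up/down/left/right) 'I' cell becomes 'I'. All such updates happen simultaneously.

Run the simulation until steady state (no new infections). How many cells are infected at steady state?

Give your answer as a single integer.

Step 0 (initial): 2 infected
Step 1: +7 new -> 9 infected
Step 2: +10 new -> 19 infected
Step 3: +15 new -> 34 infected
Step 4: +6 new -> 40 infected
Step 5: +4 new -> 44 infected
Step 6: +3 new -> 47 infected
Step 7: +2 new -> 49 infected
Step 8: +0 new -> 49 infected

Answer: 49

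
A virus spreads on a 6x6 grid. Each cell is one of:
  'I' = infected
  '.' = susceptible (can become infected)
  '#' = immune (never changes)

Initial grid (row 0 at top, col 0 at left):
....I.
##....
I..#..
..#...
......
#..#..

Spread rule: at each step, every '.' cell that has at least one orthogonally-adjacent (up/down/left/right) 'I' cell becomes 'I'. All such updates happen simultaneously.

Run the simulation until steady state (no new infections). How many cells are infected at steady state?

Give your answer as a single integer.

Answer: 30

Derivation:
Step 0 (initial): 2 infected
Step 1: +5 new -> 7 infected
Step 2: +7 new -> 14 infected
Step 3: +5 new -> 19 infected
Step 4: +6 new -> 25 infected
Step 5: +4 new -> 29 infected
Step 6: +1 new -> 30 infected
Step 7: +0 new -> 30 infected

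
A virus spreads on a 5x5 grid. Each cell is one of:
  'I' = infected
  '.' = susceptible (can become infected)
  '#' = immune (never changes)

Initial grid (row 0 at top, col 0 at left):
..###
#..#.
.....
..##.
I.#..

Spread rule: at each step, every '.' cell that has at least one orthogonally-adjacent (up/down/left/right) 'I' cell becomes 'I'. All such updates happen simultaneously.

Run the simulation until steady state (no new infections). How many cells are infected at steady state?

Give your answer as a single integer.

Answer: 17

Derivation:
Step 0 (initial): 1 infected
Step 1: +2 new -> 3 infected
Step 2: +2 new -> 5 infected
Step 3: +1 new -> 6 infected
Step 4: +2 new -> 8 infected
Step 5: +3 new -> 11 infected
Step 6: +2 new -> 13 infected
Step 7: +2 new -> 15 infected
Step 8: +1 new -> 16 infected
Step 9: +1 new -> 17 infected
Step 10: +0 new -> 17 infected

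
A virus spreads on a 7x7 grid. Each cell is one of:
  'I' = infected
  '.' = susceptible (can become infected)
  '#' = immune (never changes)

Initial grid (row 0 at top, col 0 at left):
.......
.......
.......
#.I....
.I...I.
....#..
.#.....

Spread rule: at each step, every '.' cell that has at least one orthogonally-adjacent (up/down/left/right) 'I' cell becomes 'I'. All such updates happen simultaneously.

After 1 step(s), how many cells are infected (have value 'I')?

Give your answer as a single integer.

Step 0 (initial): 3 infected
Step 1: +10 new -> 13 infected

Answer: 13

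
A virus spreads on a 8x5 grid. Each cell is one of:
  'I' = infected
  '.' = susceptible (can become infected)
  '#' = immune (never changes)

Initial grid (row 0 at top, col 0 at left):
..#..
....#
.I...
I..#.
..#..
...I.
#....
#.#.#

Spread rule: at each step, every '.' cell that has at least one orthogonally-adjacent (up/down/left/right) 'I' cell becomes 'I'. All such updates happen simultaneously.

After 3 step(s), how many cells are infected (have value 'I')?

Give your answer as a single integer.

Answer: 29

Derivation:
Step 0 (initial): 3 infected
Step 1: +9 new -> 12 infected
Step 2: +12 new -> 24 infected
Step 3: +5 new -> 29 infected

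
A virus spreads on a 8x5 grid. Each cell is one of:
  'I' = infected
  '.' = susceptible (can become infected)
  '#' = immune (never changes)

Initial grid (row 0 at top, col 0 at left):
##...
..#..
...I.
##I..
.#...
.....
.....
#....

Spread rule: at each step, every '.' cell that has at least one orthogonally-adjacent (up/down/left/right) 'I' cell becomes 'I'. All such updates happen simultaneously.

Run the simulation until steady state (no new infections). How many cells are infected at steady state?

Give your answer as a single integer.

Answer: 33

Derivation:
Step 0 (initial): 2 infected
Step 1: +5 new -> 7 infected
Step 2: +6 new -> 13 infected
Step 3: +8 new -> 21 infected
Step 4: +6 new -> 27 infected
Step 5: +5 new -> 32 infected
Step 6: +1 new -> 33 infected
Step 7: +0 new -> 33 infected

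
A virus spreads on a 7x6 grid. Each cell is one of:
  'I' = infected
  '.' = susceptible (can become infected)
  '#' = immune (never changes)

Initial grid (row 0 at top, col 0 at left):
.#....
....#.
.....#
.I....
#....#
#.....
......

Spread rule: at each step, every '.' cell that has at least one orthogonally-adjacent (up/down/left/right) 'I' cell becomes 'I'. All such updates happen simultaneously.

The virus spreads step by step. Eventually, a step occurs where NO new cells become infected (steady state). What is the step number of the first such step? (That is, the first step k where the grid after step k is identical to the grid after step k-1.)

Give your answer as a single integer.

Answer: 9

Derivation:
Step 0 (initial): 1 infected
Step 1: +4 new -> 5 infected
Step 2: +6 new -> 11 infected
Step 3: +7 new -> 18 infected
Step 4: +9 new -> 27 infected
Step 5: +3 new -> 30 infected
Step 6: +3 new -> 33 infected
Step 7: +2 new -> 35 infected
Step 8: +1 new -> 36 infected
Step 9: +0 new -> 36 infected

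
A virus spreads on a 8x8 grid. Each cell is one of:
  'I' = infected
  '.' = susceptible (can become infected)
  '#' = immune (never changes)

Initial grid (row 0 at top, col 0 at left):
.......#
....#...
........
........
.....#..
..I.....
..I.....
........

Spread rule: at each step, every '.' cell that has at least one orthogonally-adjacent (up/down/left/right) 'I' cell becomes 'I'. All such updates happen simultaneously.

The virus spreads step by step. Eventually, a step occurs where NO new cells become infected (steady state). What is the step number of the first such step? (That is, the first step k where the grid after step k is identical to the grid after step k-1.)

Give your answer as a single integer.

Answer: 10

Derivation:
Step 0 (initial): 2 infected
Step 1: +6 new -> 8 infected
Step 2: +9 new -> 17 infected
Step 3: +9 new -> 26 infected
Step 4: +8 new -> 34 infected
Step 5: +10 new -> 44 infected
Step 6: +7 new -> 51 infected
Step 7: +5 new -> 56 infected
Step 8: +3 new -> 59 infected
Step 9: +2 new -> 61 infected
Step 10: +0 new -> 61 infected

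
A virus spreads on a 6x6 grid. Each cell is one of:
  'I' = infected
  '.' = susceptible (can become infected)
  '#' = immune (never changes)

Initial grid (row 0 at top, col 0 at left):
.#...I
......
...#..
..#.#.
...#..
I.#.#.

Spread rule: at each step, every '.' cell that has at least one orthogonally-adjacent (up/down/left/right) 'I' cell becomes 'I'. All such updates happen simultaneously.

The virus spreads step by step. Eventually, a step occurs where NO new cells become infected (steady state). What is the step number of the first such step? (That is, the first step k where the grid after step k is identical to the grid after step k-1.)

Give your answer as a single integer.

Answer: 6

Derivation:
Step 0 (initial): 2 infected
Step 1: +4 new -> 6 infected
Step 2: +5 new -> 11 infected
Step 3: +7 new -> 18 infected
Step 4: +4 new -> 22 infected
Step 5: +5 new -> 27 infected
Step 6: +0 new -> 27 infected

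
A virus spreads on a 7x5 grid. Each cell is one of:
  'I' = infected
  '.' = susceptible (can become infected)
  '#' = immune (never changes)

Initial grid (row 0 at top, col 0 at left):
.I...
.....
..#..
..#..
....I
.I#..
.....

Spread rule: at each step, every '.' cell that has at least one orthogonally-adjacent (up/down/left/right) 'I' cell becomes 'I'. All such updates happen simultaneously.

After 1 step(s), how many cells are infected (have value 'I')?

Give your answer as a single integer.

Step 0 (initial): 3 infected
Step 1: +9 new -> 12 infected

Answer: 12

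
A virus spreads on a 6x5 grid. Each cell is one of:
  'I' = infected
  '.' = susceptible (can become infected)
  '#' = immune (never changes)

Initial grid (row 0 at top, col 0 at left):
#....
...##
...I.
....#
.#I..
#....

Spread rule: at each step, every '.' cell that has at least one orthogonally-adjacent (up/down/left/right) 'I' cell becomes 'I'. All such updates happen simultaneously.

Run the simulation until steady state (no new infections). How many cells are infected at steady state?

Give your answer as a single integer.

Step 0 (initial): 2 infected
Step 1: +6 new -> 8 infected
Step 2: +6 new -> 14 infected
Step 3: +5 new -> 19 infected
Step 4: +4 new -> 23 infected
Step 5: +1 new -> 24 infected
Step 6: +0 new -> 24 infected

Answer: 24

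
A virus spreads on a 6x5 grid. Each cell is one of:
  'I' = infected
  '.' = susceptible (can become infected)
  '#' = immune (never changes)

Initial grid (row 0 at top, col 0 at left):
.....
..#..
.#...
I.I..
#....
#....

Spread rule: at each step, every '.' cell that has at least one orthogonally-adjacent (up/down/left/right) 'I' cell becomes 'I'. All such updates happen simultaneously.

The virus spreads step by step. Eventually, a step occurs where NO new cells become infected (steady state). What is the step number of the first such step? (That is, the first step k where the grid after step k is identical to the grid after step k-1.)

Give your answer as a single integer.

Step 0 (initial): 2 infected
Step 1: +5 new -> 7 infected
Step 2: +6 new -> 13 infected
Step 3: +7 new -> 20 infected
Step 4: +4 new -> 24 infected
Step 5: +2 new -> 26 infected
Step 6: +0 new -> 26 infected

Answer: 6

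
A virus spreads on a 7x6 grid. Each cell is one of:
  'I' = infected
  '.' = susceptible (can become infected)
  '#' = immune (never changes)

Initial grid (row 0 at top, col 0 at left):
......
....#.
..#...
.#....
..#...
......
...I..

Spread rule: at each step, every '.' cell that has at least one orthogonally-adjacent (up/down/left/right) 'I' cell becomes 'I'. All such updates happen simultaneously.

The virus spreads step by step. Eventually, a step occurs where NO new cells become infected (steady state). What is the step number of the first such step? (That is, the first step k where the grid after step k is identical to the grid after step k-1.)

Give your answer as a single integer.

Answer: 10

Derivation:
Step 0 (initial): 1 infected
Step 1: +3 new -> 4 infected
Step 2: +5 new -> 9 infected
Step 3: +5 new -> 14 infected
Step 4: +6 new -> 20 infected
Step 5: +4 new -> 24 infected
Step 6: +4 new -> 28 infected
Step 7: +5 new -> 33 infected
Step 8: +4 new -> 37 infected
Step 9: +1 new -> 38 infected
Step 10: +0 new -> 38 infected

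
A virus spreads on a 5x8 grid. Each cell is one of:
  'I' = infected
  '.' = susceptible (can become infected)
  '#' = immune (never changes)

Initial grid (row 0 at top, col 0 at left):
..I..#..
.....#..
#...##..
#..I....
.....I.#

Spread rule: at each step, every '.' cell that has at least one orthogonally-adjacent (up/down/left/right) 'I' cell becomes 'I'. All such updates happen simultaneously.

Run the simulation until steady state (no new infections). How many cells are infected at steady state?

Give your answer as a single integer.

Answer: 33

Derivation:
Step 0 (initial): 3 infected
Step 1: +10 new -> 13 infected
Step 2: +8 new -> 21 infected
Step 3: +6 new -> 27 infected
Step 4: +3 new -> 30 infected
Step 5: +2 new -> 32 infected
Step 6: +1 new -> 33 infected
Step 7: +0 new -> 33 infected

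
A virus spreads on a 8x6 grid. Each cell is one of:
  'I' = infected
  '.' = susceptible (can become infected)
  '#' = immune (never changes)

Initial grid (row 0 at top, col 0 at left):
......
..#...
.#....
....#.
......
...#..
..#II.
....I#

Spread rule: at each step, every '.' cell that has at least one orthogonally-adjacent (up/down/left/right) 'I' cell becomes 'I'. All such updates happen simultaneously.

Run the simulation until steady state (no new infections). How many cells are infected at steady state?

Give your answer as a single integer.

Answer: 42

Derivation:
Step 0 (initial): 3 infected
Step 1: +3 new -> 6 infected
Step 2: +3 new -> 9 infected
Step 3: +3 new -> 12 infected
Step 4: +5 new -> 17 infected
Step 5: +7 new -> 24 infected
Step 6: +7 new -> 31 infected
Step 7: +4 new -> 35 infected
Step 8: +3 new -> 38 infected
Step 9: +2 new -> 40 infected
Step 10: +2 new -> 42 infected
Step 11: +0 new -> 42 infected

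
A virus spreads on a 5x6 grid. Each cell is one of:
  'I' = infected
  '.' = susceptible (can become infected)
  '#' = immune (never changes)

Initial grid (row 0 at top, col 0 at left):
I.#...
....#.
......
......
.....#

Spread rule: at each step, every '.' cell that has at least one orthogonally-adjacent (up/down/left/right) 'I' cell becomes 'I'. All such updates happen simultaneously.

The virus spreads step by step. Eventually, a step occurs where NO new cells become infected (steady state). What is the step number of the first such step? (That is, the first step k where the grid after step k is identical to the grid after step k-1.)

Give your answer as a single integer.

Step 0 (initial): 1 infected
Step 1: +2 new -> 3 infected
Step 2: +2 new -> 5 infected
Step 3: +3 new -> 8 infected
Step 4: +4 new -> 12 infected
Step 5: +4 new -> 16 infected
Step 6: +4 new -> 20 infected
Step 7: +4 new -> 24 infected
Step 8: +3 new -> 27 infected
Step 9: +0 new -> 27 infected

Answer: 9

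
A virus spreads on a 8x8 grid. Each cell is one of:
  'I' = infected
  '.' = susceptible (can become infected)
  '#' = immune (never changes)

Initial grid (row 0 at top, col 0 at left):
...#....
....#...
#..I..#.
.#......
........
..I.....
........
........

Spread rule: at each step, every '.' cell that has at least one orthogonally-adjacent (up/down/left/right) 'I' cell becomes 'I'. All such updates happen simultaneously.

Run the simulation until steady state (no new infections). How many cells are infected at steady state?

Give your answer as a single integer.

Step 0 (initial): 2 infected
Step 1: +8 new -> 10 infected
Step 2: +12 new -> 22 infected
Step 3: +11 new -> 33 infected
Step 4: +11 new -> 44 infected
Step 5: +9 new -> 53 infected
Step 6: +5 new -> 58 infected
Step 7: +1 new -> 59 infected
Step 8: +0 new -> 59 infected

Answer: 59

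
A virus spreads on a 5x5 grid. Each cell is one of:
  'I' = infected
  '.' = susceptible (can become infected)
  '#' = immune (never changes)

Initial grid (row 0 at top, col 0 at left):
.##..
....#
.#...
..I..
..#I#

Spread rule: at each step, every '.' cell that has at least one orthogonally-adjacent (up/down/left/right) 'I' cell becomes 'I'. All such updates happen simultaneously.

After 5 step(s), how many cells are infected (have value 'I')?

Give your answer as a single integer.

Answer: 19

Derivation:
Step 0 (initial): 2 infected
Step 1: +3 new -> 5 infected
Step 2: +5 new -> 10 infected
Step 3: +5 new -> 15 infected
Step 4: +2 new -> 17 infected
Step 5: +2 new -> 19 infected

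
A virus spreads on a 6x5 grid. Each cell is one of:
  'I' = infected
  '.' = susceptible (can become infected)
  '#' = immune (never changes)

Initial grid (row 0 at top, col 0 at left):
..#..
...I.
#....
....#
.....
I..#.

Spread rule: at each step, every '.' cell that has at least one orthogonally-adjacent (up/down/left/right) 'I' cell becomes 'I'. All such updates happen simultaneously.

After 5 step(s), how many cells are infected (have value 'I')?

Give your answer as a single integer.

Answer: 26

Derivation:
Step 0 (initial): 2 infected
Step 1: +6 new -> 8 infected
Step 2: +8 new -> 16 infected
Step 3: +7 new -> 23 infected
Step 4: +2 new -> 25 infected
Step 5: +1 new -> 26 infected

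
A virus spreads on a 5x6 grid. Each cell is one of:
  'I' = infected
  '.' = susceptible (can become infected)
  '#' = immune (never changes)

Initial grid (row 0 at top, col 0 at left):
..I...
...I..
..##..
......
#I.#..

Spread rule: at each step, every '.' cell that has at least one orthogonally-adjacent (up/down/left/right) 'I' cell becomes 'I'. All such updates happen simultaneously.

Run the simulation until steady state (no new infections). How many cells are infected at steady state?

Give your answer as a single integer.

Step 0 (initial): 3 infected
Step 1: +6 new -> 9 infected
Step 2: +8 new -> 17 infected
Step 3: +6 new -> 23 infected
Step 4: +2 new -> 25 infected
Step 5: +1 new -> 26 infected
Step 6: +0 new -> 26 infected

Answer: 26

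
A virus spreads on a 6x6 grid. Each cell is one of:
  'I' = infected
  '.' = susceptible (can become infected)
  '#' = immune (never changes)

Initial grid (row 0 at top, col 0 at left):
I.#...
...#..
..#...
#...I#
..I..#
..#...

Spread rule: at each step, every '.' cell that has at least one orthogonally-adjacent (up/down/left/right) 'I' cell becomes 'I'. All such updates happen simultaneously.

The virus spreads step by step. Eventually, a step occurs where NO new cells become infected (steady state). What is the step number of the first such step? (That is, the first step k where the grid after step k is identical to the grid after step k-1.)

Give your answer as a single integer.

Step 0 (initial): 3 infected
Step 1: +8 new -> 11 infected
Step 2: +10 new -> 21 infected
Step 3: +6 new -> 27 infected
Step 4: +2 new -> 29 infected
Step 5: +0 new -> 29 infected

Answer: 5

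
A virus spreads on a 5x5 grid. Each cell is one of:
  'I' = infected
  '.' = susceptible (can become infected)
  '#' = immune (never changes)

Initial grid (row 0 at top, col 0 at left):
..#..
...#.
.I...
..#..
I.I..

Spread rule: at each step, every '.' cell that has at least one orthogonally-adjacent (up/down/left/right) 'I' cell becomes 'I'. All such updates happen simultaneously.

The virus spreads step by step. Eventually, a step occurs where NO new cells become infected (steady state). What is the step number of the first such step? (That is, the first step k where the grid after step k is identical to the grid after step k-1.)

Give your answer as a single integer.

Answer: 7

Derivation:
Step 0 (initial): 3 infected
Step 1: +7 new -> 10 infected
Step 2: +6 new -> 16 infected
Step 3: +3 new -> 19 infected
Step 4: +1 new -> 20 infected
Step 5: +1 new -> 21 infected
Step 6: +1 new -> 22 infected
Step 7: +0 new -> 22 infected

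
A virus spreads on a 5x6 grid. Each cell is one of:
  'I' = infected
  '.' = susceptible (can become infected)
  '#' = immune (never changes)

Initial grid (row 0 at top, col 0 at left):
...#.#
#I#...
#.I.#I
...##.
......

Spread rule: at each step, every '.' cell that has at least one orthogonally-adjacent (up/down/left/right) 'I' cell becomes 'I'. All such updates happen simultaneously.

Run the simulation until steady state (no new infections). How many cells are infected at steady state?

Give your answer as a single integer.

Answer: 22

Derivation:
Step 0 (initial): 3 infected
Step 1: +6 new -> 9 infected
Step 2: +7 new -> 16 infected
Step 3: +5 new -> 21 infected
Step 4: +1 new -> 22 infected
Step 5: +0 new -> 22 infected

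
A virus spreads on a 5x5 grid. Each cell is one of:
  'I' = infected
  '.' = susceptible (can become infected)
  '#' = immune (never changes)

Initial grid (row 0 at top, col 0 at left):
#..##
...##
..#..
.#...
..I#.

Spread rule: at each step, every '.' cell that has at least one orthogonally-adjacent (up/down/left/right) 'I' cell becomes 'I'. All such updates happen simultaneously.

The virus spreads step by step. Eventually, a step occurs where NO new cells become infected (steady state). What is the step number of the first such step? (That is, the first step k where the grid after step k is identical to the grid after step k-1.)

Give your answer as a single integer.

Step 0 (initial): 1 infected
Step 1: +2 new -> 3 infected
Step 2: +2 new -> 5 infected
Step 3: +3 new -> 8 infected
Step 4: +3 new -> 11 infected
Step 5: +2 new -> 13 infected
Step 6: +1 new -> 14 infected
Step 7: +2 new -> 16 infected
Step 8: +1 new -> 17 infected
Step 9: +0 new -> 17 infected

Answer: 9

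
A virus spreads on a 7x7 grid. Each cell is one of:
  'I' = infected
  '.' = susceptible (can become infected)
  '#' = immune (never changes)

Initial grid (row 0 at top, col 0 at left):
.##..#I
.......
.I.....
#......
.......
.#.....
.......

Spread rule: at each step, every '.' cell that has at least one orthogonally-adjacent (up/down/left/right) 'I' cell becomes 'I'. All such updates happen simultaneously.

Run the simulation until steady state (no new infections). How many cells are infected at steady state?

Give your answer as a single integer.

Step 0 (initial): 2 infected
Step 1: +5 new -> 7 infected
Step 2: +7 new -> 14 infected
Step 3: +9 new -> 23 infected
Step 4: +8 new -> 31 infected
Step 5: +6 new -> 37 infected
Step 6: +5 new -> 42 infected
Step 7: +2 new -> 44 infected
Step 8: +0 new -> 44 infected

Answer: 44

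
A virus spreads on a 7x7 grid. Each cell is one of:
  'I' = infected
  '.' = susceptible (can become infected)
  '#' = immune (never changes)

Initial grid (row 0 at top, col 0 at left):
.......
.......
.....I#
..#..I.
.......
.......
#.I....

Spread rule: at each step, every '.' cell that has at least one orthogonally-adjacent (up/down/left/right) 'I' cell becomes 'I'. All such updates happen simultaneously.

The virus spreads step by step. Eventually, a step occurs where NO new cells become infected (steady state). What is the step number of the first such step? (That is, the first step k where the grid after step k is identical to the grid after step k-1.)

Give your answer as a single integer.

Answer: 8

Derivation:
Step 0 (initial): 3 infected
Step 1: +8 new -> 11 infected
Step 2: +12 new -> 23 infected
Step 3: +10 new -> 33 infected
Step 4: +6 new -> 39 infected
Step 5: +4 new -> 43 infected
Step 6: +2 new -> 45 infected
Step 7: +1 new -> 46 infected
Step 8: +0 new -> 46 infected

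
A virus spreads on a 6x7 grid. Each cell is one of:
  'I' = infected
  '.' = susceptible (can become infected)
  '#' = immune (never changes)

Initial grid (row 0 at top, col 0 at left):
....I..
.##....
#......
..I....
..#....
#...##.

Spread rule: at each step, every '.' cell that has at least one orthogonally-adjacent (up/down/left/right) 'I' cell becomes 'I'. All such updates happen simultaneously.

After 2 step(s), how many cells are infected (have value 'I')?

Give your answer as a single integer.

Step 0 (initial): 2 infected
Step 1: +6 new -> 8 infected
Step 2: +11 new -> 19 infected

Answer: 19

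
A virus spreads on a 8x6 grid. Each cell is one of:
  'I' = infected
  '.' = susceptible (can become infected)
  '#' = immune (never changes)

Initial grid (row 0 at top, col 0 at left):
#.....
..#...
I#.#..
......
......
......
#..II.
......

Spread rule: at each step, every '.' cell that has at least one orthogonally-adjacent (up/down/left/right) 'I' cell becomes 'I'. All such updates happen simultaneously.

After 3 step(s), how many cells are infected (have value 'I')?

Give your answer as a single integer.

Answer: 31

Derivation:
Step 0 (initial): 3 infected
Step 1: +8 new -> 11 infected
Step 2: +10 new -> 21 infected
Step 3: +10 new -> 31 infected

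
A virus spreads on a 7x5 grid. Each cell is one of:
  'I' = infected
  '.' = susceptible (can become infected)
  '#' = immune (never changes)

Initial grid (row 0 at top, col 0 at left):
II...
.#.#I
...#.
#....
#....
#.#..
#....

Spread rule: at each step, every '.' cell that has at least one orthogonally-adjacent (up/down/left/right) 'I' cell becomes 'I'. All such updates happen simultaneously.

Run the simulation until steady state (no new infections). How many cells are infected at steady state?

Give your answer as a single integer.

Answer: 27

Derivation:
Step 0 (initial): 3 infected
Step 1: +4 new -> 7 infected
Step 2: +4 new -> 11 infected
Step 3: +4 new -> 15 infected
Step 4: +4 new -> 19 infected
Step 5: +4 new -> 23 infected
Step 6: +2 new -> 25 infected
Step 7: +2 new -> 27 infected
Step 8: +0 new -> 27 infected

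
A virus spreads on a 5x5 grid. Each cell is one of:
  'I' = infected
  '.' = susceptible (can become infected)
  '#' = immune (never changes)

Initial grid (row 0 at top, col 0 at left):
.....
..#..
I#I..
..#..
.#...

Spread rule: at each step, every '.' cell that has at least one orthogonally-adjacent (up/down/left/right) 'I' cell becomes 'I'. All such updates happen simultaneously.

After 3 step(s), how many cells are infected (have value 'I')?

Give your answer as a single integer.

Step 0 (initial): 2 infected
Step 1: +3 new -> 5 infected
Step 2: +7 new -> 12 infected
Step 3: +5 new -> 17 infected

Answer: 17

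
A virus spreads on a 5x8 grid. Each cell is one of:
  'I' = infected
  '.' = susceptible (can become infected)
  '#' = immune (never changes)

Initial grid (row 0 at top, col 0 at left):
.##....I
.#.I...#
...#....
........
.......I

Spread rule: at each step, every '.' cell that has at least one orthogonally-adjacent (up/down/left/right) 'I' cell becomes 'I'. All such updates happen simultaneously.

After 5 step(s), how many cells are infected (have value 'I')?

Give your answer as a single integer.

Answer: 33

Derivation:
Step 0 (initial): 3 infected
Step 1: +6 new -> 9 infected
Step 2: +9 new -> 18 infected
Step 3: +7 new -> 25 infected
Step 4: +5 new -> 30 infected
Step 5: +3 new -> 33 infected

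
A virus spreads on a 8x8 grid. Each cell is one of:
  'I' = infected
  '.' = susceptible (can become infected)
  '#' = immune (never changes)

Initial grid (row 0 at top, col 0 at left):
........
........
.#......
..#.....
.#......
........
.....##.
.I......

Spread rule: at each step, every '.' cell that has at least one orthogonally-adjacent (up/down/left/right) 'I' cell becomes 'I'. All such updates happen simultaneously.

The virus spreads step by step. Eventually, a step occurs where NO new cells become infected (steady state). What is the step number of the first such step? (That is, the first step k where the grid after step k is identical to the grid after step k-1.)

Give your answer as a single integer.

Answer: 14

Derivation:
Step 0 (initial): 1 infected
Step 1: +3 new -> 4 infected
Step 2: +4 new -> 8 infected
Step 3: +4 new -> 12 infected
Step 4: +5 new -> 17 infected
Step 5: +4 new -> 21 infected
Step 6: +6 new -> 27 infected
Step 7: +6 new -> 33 infected
Step 8: +8 new -> 41 infected
Step 9: +7 new -> 48 infected
Step 10: +5 new -> 53 infected
Step 11: +3 new -> 56 infected
Step 12: +2 new -> 58 infected
Step 13: +1 new -> 59 infected
Step 14: +0 new -> 59 infected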